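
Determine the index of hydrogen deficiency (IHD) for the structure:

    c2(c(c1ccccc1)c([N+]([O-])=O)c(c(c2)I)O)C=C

Molecular formula from the SMILES: C14H10INO3.
DoU = (2C + 2 + N − H − X)/2 = (2·14 + 2 + 1 − 10 − 1)/2 = 20/2 = 10.
(Structurally: 2 ring(s) + 8 π bond(s) = 10.)

10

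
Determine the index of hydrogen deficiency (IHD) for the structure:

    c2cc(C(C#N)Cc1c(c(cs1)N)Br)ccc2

9

Molecular formula from the SMILES: C13H11BrN2S.
DoU = (2C + 2 + N − H − X)/2 = (2·13 + 2 + 2 − 11 − 1)/2 = 18/2 = 9.
(Structurally: 2 ring(s) + 7 π bond(s) = 9.)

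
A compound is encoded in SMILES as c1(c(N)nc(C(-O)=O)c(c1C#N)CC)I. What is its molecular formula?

Heavy atoms from the SMILES: 9 C, 1 I, 3 N, 2 O.
Implicit hydrogens by atom environment:
  5 × C (aromatic): no H
  2 × C: no H
  1 × C: 3 H
  1 × C: 2 H
  1 × I: no H
  1 × N: 2 H
  1 × N (aromatic): no H
  1 × N: no H
  1 × O: 1 H
  1 × O: no H
  Total hydrogens = 8.
Molecular formula: C9H8IN3O2

C9H8IN3O2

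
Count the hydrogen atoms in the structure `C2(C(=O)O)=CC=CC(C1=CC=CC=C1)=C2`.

10

Hydrogens are implicit in SMILES; fill each atom to its normal valence:
  9 × C (aromatic): 1 H each → 9
  3 × C (aromatic): no H
  1 × C: no H
  1 × O: 1 H
  1 × O: no H
  Total hydrogens = 10.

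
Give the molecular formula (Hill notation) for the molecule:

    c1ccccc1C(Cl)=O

Heavy atoms from the SMILES: 7 C, 1 Cl, 1 O.
Implicit hydrogens by atom environment:
  5 × C (aromatic): 1 H each → 5
  1 × C (aromatic): no H
  1 × C: no H
  1 × Cl: no H
  1 × O: no H
  Total hydrogens = 5.
Molecular formula: C7H5ClO

C7H5ClO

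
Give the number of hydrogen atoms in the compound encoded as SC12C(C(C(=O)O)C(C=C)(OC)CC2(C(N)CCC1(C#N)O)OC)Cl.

23

Hydrogens are implicit in SMILES; fill each atom to its normal valence:
  6 × C: no H
  4 × C: 2 H each → 8
  4 × C: 1 H each → 4
  3 × O: no H
  2 × C: 3 H each → 6
  2 × O: 1 H each → 2
  1 × Cl: no H
  1 × N: 2 H
  1 × N: no H
  1 × S: 1 H
  Total hydrogens = 23.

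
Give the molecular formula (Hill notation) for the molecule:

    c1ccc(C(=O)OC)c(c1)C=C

Heavy atoms from the SMILES: 10 C, 2 O.
Implicit hydrogens by atom environment:
  4 × C (aromatic): 1 H each → 4
  2 × C (aromatic): no H
  2 × O: no H
  1 × C: 3 H
  1 × C: 2 H
  1 × C: 1 H
  1 × C: no H
  Total hydrogens = 10.
Molecular formula: C10H10O2

C10H10O2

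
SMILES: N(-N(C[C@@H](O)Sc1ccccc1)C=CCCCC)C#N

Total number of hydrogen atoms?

21

Hydrogens are implicit in SMILES; fill each atom to its normal valence:
  5 × C (aromatic): 1 H each → 5
  4 × C: 2 H each → 8
  3 × C: 1 H each → 3
  2 × N: no H
  1 × C: 3 H
  1 × C: no H
  1 × C (aromatic): no H
  1 × N: 1 H
  1 × O: 1 H
  1 × S: no H
  Total hydrogens = 21.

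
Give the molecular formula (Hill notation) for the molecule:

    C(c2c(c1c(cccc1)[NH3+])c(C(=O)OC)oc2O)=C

Heavy atoms from the SMILES: 14 C, 1 N, 4 O.
Implicit hydrogens by atom environment:
  6 × C (aromatic): no H
  4 × C (aromatic): 1 H each → 4
  2 × O: no H
  1 × C: 3 H
  1 × C: 2 H
  1 × C: 1 H
  1 × C: no H
  1 × N (charge +1): 3 H
  1 × O: 1 H
  1 × O (aromatic): no H
  Total hydrogens = 14.
Net charge +1.
Molecular formula: C14H14NO4+

C14H14NO4+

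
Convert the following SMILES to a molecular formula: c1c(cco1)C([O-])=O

Heavy atoms from the SMILES: 5 C, 3 O.
Implicit hydrogens by atom environment:
  3 × C (aromatic): 1 H each → 3
  1 × C (aromatic): no H
  1 × C: no H
  1 × O (aromatic): no H
  1 × O: no H
  1 × O (charge -1): no H
  Total hydrogens = 3.
Net charge -1.
Molecular formula: C5H3O3-

C5H3O3-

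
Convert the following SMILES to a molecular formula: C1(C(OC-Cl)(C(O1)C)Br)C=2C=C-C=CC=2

Heavy atoms from the SMILES: 1 Br, 11 C, 1 Cl, 2 O.
Implicit hydrogens by atom environment:
  5 × C (aromatic): 1 H each → 5
  2 × C: 1 H each → 2
  2 × O: no H
  1 × Br: no H
  1 × C: 3 H
  1 × C: 2 H
  1 × C: no H
  1 × C (aromatic): no H
  1 × Cl: no H
  Total hydrogens = 12.
Molecular formula: C11H12BrClO2

C11H12BrClO2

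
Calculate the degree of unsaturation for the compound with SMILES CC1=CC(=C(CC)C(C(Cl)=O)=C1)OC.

Molecular formula from the SMILES: C11H13ClO2.
DoU = (2C + 2 + N − H − X)/2 = (2·11 + 2 + 0 − 13 − 1)/2 = 10/2 = 5.
(Structurally: 1 ring(s) + 4 π bond(s) = 5.)

5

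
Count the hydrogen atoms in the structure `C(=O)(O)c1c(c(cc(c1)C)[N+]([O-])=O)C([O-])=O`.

6

Hydrogens are implicit in SMILES; fill each atom to its normal valence:
  4 × C (aromatic): no H
  3 × O: no H
  2 × C (aromatic): 1 H each → 2
  2 × C: no H
  2 × O (charge -1): no H
  1 × C: 3 H
  1 × N (charge +1): no H
  1 × O: 1 H
  Total hydrogens = 6.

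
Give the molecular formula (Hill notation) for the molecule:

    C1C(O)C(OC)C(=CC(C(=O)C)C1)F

C10H15FO3

Heavy atoms from the SMILES: 10 C, 1 F, 3 O.
Implicit hydrogens by atom environment:
  4 × C: 1 H each → 4
  2 × C: 3 H each → 6
  2 × C: 2 H each → 4
  2 × C: no H
  2 × O: no H
  1 × F: no H
  1 × O: 1 H
  Total hydrogens = 15.
Molecular formula: C10H15FO3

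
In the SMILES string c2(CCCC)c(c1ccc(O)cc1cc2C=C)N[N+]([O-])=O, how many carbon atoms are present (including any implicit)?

16

The symbol for carbon appears 16 times in the SMILES. Lowercase c denotes aromatic carbon and counts toward C.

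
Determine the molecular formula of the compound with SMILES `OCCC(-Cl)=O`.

Heavy atoms from the SMILES: 3 C, 1 Cl, 2 O.
Implicit hydrogens by atom environment:
  2 × C: 2 H each → 4
  1 × C: no H
  1 × Cl: no H
  1 × O: 1 H
  1 × O: no H
  Total hydrogens = 5.
Molecular formula: C3H5ClO2

C3H5ClO2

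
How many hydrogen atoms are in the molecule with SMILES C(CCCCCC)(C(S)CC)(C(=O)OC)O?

24

Hydrogens are implicit in SMILES; fill each atom to its normal valence:
  6 × C: 2 H each → 12
  3 × C: 3 H each → 9
  2 × C: no H
  2 × O: no H
  1 × C: 1 H
  1 × O: 1 H
  1 × S: 1 H
  Total hydrogens = 24.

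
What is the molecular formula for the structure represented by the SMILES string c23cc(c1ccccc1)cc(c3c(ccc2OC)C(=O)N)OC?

Heavy atoms from the SMILES: 19 C, 1 N, 3 O.
Implicit hydrogens by atom environment:
  9 × C (aromatic): 1 H each → 9
  7 × C (aromatic): no H
  3 × O: no H
  2 × C: 3 H each → 6
  1 × C: no H
  1 × N: 2 H
  Total hydrogens = 17.
Molecular formula: C19H17NO3

C19H17NO3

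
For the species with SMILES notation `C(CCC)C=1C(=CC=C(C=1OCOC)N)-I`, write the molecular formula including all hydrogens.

C12H18INO2

Heavy atoms from the SMILES: 12 C, 1 I, 1 N, 2 O.
Implicit hydrogens by atom environment:
  4 × C: 2 H each → 8
  4 × C (aromatic): no H
  2 × C: 3 H each → 6
  2 × C (aromatic): 1 H each → 2
  2 × O: no H
  1 × I: no H
  1 × N: 2 H
  Total hydrogens = 18.
Molecular formula: C12H18INO2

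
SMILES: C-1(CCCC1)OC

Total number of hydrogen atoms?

12

Hydrogens are implicit in SMILES; fill each atom to its normal valence:
  4 × C: 2 H each → 8
  1 × C: 3 H
  1 × C: 1 H
  1 × O: no H
  Total hydrogens = 12.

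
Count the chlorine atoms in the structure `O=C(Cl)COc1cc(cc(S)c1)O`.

1

The symbol for chlorine appears 1 time in the SMILES.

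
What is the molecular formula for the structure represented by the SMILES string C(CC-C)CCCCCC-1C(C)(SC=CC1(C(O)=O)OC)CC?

C19H34O3S

Heavy atoms from the SMILES: 19 C, 3 O, 1 S.
Implicit hydrogens by atom environment:
  9 × C: 2 H each → 18
  4 × C: 3 H each → 12
  3 × C: 1 H each → 3
  3 × C: no H
  2 × O: no H
  1 × O: 1 H
  1 × S: no H
  Total hydrogens = 34.
Molecular formula: C19H34O3S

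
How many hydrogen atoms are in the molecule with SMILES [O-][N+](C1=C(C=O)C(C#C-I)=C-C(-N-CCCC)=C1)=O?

Hydrogens are implicit in SMILES; fill each atom to its normal valence:
  4 × C (aromatic): no H
  3 × C: 2 H each → 6
  2 × C (aromatic): 1 H each → 2
  2 × C: no H
  2 × O: no H
  1 × C: 3 H
  1 × C: 1 H
  1 × I: no H
  1 × N: 1 H
  1 × N (charge +1): no H
  1 × O (charge -1): no H
  Total hydrogens = 13.

13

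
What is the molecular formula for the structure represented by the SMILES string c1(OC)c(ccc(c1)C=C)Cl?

Heavy atoms from the SMILES: 9 C, 1 Cl, 1 O.
Implicit hydrogens by atom environment:
  3 × C (aromatic): 1 H each → 3
  3 × C (aromatic): no H
  1 × C: 3 H
  1 × C: 2 H
  1 × C: 1 H
  1 × Cl: no H
  1 × O: no H
  Total hydrogens = 9.
Molecular formula: C9H9ClO

C9H9ClO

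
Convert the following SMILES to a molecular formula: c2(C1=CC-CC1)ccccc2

C11H12

Heavy atoms from the SMILES: 11 C.
Implicit hydrogens by atom environment:
  5 × C (aromatic): 1 H each → 5
  3 × C: 2 H each → 6
  1 × C: 1 H
  1 × C: no H
  1 × C (aromatic): no H
  Total hydrogens = 12.
Molecular formula: C11H12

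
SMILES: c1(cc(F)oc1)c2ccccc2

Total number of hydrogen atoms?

Hydrogens are implicit in SMILES; fill each atom to its normal valence:
  7 × C (aromatic): 1 H each → 7
  3 × C (aromatic): no H
  1 × F: no H
  1 × O (aromatic): no H
  Total hydrogens = 7.

7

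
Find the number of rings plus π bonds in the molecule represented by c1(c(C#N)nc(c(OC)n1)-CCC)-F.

6

Molecular formula from the SMILES: C9H10FN3O.
DoU = (2C + 2 + N − H − X)/2 = (2·9 + 2 + 3 − 10 − 1)/2 = 12/2 = 6.
(Structurally: 1 ring(s) + 5 π bond(s) = 6.)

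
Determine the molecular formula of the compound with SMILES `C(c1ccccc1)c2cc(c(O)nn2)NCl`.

Heavy atoms from the SMILES: 11 C, 1 Cl, 3 N, 1 O.
Implicit hydrogens by atom environment:
  6 × C (aromatic): 1 H each → 6
  4 × C (aromatic): no H
  2 × N (aromatic): no H
  1 × C: 2 H
  1 × Cl: no H
  1 × N: 1 H
  1 × O: 1 H
  Total hydrogens = 10.
Molecular formula: C11H10ClN3O

C11H10ClN3O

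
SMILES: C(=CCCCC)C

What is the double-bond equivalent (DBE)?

Molecular formula from the SMILES: C7H14.
DoU = (2C + 2 + N − H − X)/2 = (2·7 + 2 + 0 − 14 − 0)/2 = 2/2 = 1.
(Structurally: 0 ring(s) + 1 π bond(s) = 1.)

1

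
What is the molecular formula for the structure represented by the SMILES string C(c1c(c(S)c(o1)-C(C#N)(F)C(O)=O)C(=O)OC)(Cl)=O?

C10H5ClFNO6S

Heavy atoms from the SMILES: 10 C, 1 Cl, 1 F, 1 N, 6 O, 1 S.
Implicit hydrogens by atom environment:
  5 × C: no H
  4 × C (aromatic): no H
  4 × O: no H
  1 × C: 3 H
  1 × Cl: no H
  1 × F: no H
  1 × N: no H
  1 × O: 1 H
  1 × O (aromatic): no H
  1 × S: 1 H
  Total hydrogens = 5.
Molecular formula: C10H5ClFNO6S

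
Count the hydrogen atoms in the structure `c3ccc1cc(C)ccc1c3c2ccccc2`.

Hydrogens are implicit in SMILES; fill each atom to its normal valence:
  11 × C (aromatic): 1 H each → 11
  5 × C (aromatic): no H
  1 × C: 3 H
  Total hydrogens = 14.

14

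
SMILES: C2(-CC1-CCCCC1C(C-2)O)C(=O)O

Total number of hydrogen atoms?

18

Hydrogens are implicit in SMILES; fill each atom to its normal valence:
  6 × C: 2 H each → 12
  4 × C: 1 H each → 4
  2 × O: 1 H each → 2
  1 × C: no H
  1 × O: no H
  Total hydrogens = 18.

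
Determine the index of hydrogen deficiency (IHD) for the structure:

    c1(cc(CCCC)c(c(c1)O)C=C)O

Molecular formula from the SMILES: C12H16O2.
DoU = (2C + 2 + N − H − X)/2 = (2·12 + 2 + 0 − 16 − 0)/2 = 10/2 = 5.
(Structurally: 1 ring(s) + 4 π bond(s) = 5.)

5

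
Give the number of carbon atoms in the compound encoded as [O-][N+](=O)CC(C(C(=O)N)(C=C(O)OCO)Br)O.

The symbol for carbon appears 7 times in the SMILES.

7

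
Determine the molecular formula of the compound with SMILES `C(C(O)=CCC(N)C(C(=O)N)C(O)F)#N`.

Heavy atoms from the SMILES: 8 C, 1 F, 3 N, 3 O.
Implicit hydrogens by atom environment:
  4 × C: 1 H each → 4
  3 × C: no H
  2 × N: 2 H each → 4
  2 × O: 1 H each → 2
  1 × C: 2 H
  1 × F: no H
  1 × N: no H
  1 × O: no H
  Total hydrogens = 12.
Molecular formula: C8H12FN3O3

C8H12FN3O3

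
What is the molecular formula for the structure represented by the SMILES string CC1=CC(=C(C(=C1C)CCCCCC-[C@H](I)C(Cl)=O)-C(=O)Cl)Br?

Heavy atoms from the SMILES: 1 Br, 17 C, 2 Cl, 1 I, 2 O.
Implicit hydrogens by atom environment:
  6 × C: 2 H each → 12
  5 × C (aromatic): no H
  2 × C: 3 H each → 6
  2 × C: no H
  2 × Cl: no H
  2 × O: no H
  1 × Br: no H
  1 × C (aromatic): 1 H
  1 × C: 1 H
  1 × I: no H
  Total hydrogens = 20.
Molecular formula: C17H20BrCl2IO2

C17H20BrCl2IO2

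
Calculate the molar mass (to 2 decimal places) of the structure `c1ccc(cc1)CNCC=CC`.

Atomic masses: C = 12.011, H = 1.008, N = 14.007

161.25

Molecular formula: C11H15N.
M = 11×12.011 + 15×1.008 + 1×14.007 = 161.25 g/mol.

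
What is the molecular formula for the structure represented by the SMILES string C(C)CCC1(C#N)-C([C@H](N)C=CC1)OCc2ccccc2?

Heavy atoms from the SMILES: 18 C, 2 N, 1 O.
Implicit hydrogens by atom environment:
  5 × C: 2 H each → 10
  5 × C (aromatic): 1 H each → 5
  4 × C: 1 H each → 4
  2 × C: no H
  1 × C: 3 H
  1 × C (aromatic): no H
  1 × N: 2 H
  1 × N: no H
  1 × O: no H
  Total hydrogens = 24.
Molecular formula: C18H24N2O

C18H24N2O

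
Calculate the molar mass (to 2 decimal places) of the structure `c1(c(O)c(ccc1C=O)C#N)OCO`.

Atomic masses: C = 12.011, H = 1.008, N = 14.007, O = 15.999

193.16

Molecular formula: C9H7NO4.
M = 9×12.011 + 7×1.008 + 1×14.007 + 4×15.999 = 193.16 g/mol.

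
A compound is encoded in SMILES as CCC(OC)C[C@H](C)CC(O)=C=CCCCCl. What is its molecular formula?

Heavy atoms from the SMILES: 14 C, 1 Cl, 2 O.
Implicit hydrogens by atom environment:
  6 × C: 2 H each → 12
  3 × C: 3 H each → 9
  3 × C: 1 H each → 3
  2 × C: no H
  1 × Cl: no H
  1 × O: 1 H
  1 × O: no H
  Total hydrogens = 25.
Molecular formula: C14H25ClO2

C14H25ClO2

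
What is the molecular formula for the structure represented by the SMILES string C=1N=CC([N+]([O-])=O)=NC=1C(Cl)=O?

Heavy atoms from the SMILES: 5 C, 1 Cl, 3 N, 3 O.
Implicit hydrogens by atom environment:
  2 × C (aromatic): 1 H each → 2
  2 × C (aromatic): no H
  2 × N (aromatic): no H
  2 × O: no H
  1 × C: no H
  1 × Cl: no H
  1 × N (charge +1): no H
  1 × O (charge -1): no H
  Total hydrogens = 2.
Molecular formula: C5H2ClN3O3

C5H2ClN3O3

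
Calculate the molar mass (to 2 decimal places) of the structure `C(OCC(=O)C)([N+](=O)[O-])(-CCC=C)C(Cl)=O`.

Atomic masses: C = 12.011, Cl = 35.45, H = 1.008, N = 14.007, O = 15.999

249.65

Molecular formula: C9H12ClNO5.
M = 9×12.011 + 1×35.45 + 12×1.008 + 1×14.007 + 5×15.999 = 249.65 g/mol.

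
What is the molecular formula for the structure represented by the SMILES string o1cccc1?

C4H4O

Heavy atoms from the SMILES: 4 C, 1 O.
Implicit hydrogens by atom environment:
  4 × C (aromatic): 1 H each → 4
  1 × O (aromatic): no H
  Total hydrogens = 4.
Molecular formula: C4H4O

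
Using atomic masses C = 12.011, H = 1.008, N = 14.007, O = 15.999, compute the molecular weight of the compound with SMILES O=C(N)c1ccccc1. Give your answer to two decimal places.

Molecular formula: C7H7NO.
M = 7×12.011 + 7×1.008 + 1×14.007 + 1×15.999 = 121.14 g/mol.

121.14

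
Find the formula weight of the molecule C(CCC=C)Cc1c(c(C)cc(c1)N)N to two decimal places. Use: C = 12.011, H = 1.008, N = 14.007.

204.32

Molecular formula: C13H20N2.
M = 13×12.011 + 20×1.008 + 2×14.007 = 204.32 g/mol.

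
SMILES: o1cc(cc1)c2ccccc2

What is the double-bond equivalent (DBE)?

Molecular formula from the SMILES: C10H8O.
DoU = (2C + 2 + N − H − X)/2 = (2·10 + 2 + 0 − 8 − 0)/2 = 14/2 = 7.
(Structurally: 2 ring(s) + 5 π bond(s) = 7.)

7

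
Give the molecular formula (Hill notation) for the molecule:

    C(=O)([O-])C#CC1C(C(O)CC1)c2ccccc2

Heavy atoms from the SMILES: 14 C, 3 O.
Implicit hydrogens by atom environment:
  5 × C (aromatic): 1 H each → 5
  3 × C: 1 H each → 3
  3 × C: no H
  2 × C: 2 H each → 4
  1 × C (aromatic): no H
  1 × O: 1 H
  1 × O: no H
  1 × O (charge -1): no H
  Total hydrogens = 13.
Net charge -1.
Molecular formula: C14H13O3-

C14H13O3-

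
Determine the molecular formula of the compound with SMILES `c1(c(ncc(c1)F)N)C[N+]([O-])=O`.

Heavy atoms from the SMILES: 6 C, 1 F, 3 N, 2 O.
Implicit hydrogens by atom environment:
  3 × C (aromatic): no H
  2 × C (aromatic): 1 H each → 2
  1 × C: 2 H
  1 × F: no H
  1 × N: 2 H
  1 × N (aromatic): no H
  1 × N (charge +1): no H
  1 × O: no H
  1 × O (charge -1): no H
  Total hydrogens = 6.
Molecular formula: C6H6FN3O2

C6H6FN3O2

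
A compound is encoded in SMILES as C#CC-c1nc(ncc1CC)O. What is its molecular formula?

Heavy atoms from the SMILES: 9 C, 2 N, 1 O.
Implicit hydrogens by atom environment:
  3 × C (aromatic): no H
  2 × C: 2 H each → 4
  2 × N (aromatic): no H
  1 × C: 3 H
  1 × C (aromatic): 1 H
  1 × C: 1 H
  1 × C: no H
  1 × O: 1 H
  Total hydrogens = 10.
Molecular formula: C9H10N2O

C9H10N2O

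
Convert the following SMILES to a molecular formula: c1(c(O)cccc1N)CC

C8H11NO

Heavy atoms from the SMILES: 8 C, 1 N, 1 O.
Implicit hydrogens by atom environment:
  3 × C (aromatic): 1 H each → 3
  3 × C (aromatic): no H
  1 × C: 3 H
  1 × C: 2 H
  1 × N: 2 H
  1 × O: 1 H
  Total hydrogens = 11.
Molecular formula: C8H11NO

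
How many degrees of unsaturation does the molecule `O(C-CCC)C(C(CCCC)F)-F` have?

0

Molecular formula from the SMILES: C10H20F2O.
DoU = (2C + 2 + N − H − X)/2 = (2·10 + 2 + 0 − 20 − 2)/2 = 0/2 = 0.
(Structurally: 0 ring(s) + 0 π bond(s) = 0.)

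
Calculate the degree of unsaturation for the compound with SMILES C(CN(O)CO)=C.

1

Molecular formula from the SMILES: C4H9NO2.
DoU = (2C + 2 + N − H − X)/2 = (2·4 + 2 + 1 − 9 − 0)/2 = 2/2 = 1.
(Structurally: 0 ring(s) + 1 π bond(s) = 1.)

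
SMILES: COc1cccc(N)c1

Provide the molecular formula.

C7H9NO

Heavy atoms from the SMILES: 7 C, 1 N, 1 O.
Implicit hydrogens by atom environment:
  4 × C (aromatic): 1 H each → 4
  2 × C (aromatic): no H
  1 × C: 3 H
  1 × N: 2 H
  1 × O: no H
  Total hydrogens = 9.
Molecular formula: C7H9NO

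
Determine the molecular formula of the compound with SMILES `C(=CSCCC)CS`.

C6H12S2

Heavy atoms from the SMILES: 6 C, 2 S.
Implicit hydrogens by atom environment:
  3 × C: 2 H each → 6
  2 × C: 1 H each → 2
  1 × C: 3 H
  1 × S: 1 H
  1 × S: no H
  Total hydrogens = 12.
Molecular formula: C6H12S2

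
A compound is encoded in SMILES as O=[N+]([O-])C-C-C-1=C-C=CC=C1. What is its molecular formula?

C8H9NO2

Heavy atoms from the SMILES: 8 C, 1 N, 2 O.
Implicit hydrogens by atom environment:
  5 × C (aromatic): 1 H each → 5
  2 × C: 2 H each → 4
  1 × C (aromatic): no H
  1 × N (charge +1): no H
  1 × O: no H
  1 × O (charge -1): no H
  Total hydrogens = 9.
Molecular formula: C8H9NO2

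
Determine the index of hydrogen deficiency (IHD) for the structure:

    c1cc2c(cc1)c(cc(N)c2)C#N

Molecular formula from the SMILES: C11H8N2.
DoU = (2C + 2 + N − H − X)/2 = (2·11 + 2 + 2 − 8 − 0)/2 = 18/2 = 9.
(Structurally: 2 ring(s) + 7 π bond(s) = 9.)

9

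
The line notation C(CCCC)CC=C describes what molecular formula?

C8H16

Heavy atoms from the SMILES: 8 C.
Implicit hydrogens by atom environment:
  6 × C: 2 H each → 12
  1 × C: 3 H
  1 × C: 1 H
  Total hydrogens = 16.
Molecular formula: C8H16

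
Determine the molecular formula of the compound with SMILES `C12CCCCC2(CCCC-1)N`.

C10H19N

Heavy atoms from the SMILES: 10 C, 1 N.
Implicit hydrogens by atom environment:
  8 × C: 2 H each → 16
  1 × C: 1 H
  1 × C: no H
  1 × N: 2 H
  Total hydrogens = 19.
Molecular formula: C10H19N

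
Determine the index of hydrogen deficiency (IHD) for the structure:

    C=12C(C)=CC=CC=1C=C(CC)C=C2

7

Molecular formula from the SMILES: C13H14.
DoU = (2C + 2 + N − H − X)/2 = (2·13 + 2 + 0 − 14 − 0)/2 = 14/2 = 7.
(Structurally: 2 ring(s) + 5 π bond(s) = 7.)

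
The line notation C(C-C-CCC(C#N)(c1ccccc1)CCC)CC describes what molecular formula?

Heavy atoms from the SMILES: 18 C, 1 N.
Implicit hydrogens by atom environment:
  8 × C: 2 H each → 16
  5 × C (aromatic): 1 H each → 5
  2 × C: 3 H each → 6
  2 × C: no H
  1 × C (aromatic): no H
  1 × N: no H
  Total hydrogens = 27.
Molecular formula: C18H27N

C18H27N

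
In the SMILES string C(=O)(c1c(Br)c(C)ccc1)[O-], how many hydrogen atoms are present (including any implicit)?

6

Hydrogens are implicit in SMILES; fill each atom to its normal valence:
  3 × C (aromatic): 1 H each → 3
  3 × C (aromatic): no H
  1 × Br: no H
  1 × C: 3 H
  1 × C: no H
  1 × O: no H
  1 × O (charge -1): no H
  Total hydrogens = 6.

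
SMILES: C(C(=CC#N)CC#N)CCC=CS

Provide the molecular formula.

Heavy atoms from the SMILES: 10 C, 2 N, 1 S.
Implicit hydrogens by atom environment:
  4 × C: 2 H each → 8
  3 × C: 1 H each → 3
  3 × C: no H
  2 × N: no H
  1 × S: 1 H
  Total hydrogens = 12.
Molecular formula: C10H12N2S

C10H12N2S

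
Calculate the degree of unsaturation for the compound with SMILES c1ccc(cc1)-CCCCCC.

4

Molecular formula from the SMILES: C12H18.
DoU = (2C + 2 + N − H − X)/2 = (2·12 + 2 + 0 − 18 − 0)/2 = 8/2 = 4.
(Structurally: 1 ring(s) + 3 π bond(s) = 4.)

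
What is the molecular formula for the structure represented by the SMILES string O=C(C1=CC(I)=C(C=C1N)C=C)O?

Heavy atoms from the SMILES: 9 C, 1 I, 1 N, 2 O.
Implicit hydrogens by atom environment:
  4 × C (aromatic): no H
  2 × C (aromatic): 1 H each → 2
  1 × C: 2 H
  1 × C: 1 H
  1 × C: no H
  1 × I: no H
  1 × N: 2 H
  1 × O: 1 H
  1 × O: no H
  Total hydrogens = 8.
Molecular formula: C9H8INO2

C9H8INO2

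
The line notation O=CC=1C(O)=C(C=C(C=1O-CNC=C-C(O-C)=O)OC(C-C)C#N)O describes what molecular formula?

C16H18N2O7

Heavy atoms from the SMILES: 16 C, 2 N, 7 O.
Implicit hydrogens by atom environment:
  5 × C (aromatic): no H
  5 × O: no H
  4 × C: 1 H each → 4
  2 × C: 3 H each → 6
  2 × C: 2 H each → 4
  2 × C: no H
  2 × O: 1 H each → 2
  1 × C (aromatic): 1 H
  1 × N: 1 H
  1 × N: no H
  Total hydrogens = 18.
Molecular formula: C16H18N2O7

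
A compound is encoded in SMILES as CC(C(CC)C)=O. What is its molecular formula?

Heavy atoms from the SMILES: 6 C, 1 O.
Implicit hydrogens by atom environment:
  3 × C: 3 H each → 9
  1 × C: 2 H
  1 × C: 1 H
  1 × C: no H
  1 × O: no H
  Total hydrogens = 12.
Molecular formula: C6H12O

C6H12O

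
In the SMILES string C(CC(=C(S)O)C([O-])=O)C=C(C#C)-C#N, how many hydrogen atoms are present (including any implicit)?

8

Hydrogens are implicit in SMILES; fill each atom to its normal valence:
  6 × C: no H
  2 × C: 2 H each → 4
  2 × C: 1 H each → 2
  1 × N: no H
  1 × O: 1 H
  1 × O: no H
  1 × O (charge -1): no H
  1 × S: 1 H
  Total hydrogens = 8.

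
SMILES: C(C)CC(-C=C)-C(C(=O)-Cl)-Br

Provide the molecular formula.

C8H12BrClO

Heavy atoms from the SMILES: 1 Br, 8 C, 1 Cl, 1 O.
Implicit hydrogens by atom environment:
  3 × C: 2 H each → 6
  3 × C: 1 H each → 3
  1 × Br: no H
  1 × C: 3 H
  1 × C: no H
  1 × Cl: no H
  1 × O: no H
  Total hydrogens = 12.
Molecular formula: C8H12BrClO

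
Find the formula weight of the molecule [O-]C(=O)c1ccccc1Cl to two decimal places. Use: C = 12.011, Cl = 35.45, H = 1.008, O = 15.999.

Molecular formula: C7H4ClO2-.
M = 7×12.011 + 1×35.45 + 4×1.008 + 2×15.999 = 155.56 g/mol.

155.56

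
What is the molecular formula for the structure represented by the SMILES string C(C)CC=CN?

Heavy atoms from the SMILES: 5 C, 1 N.
Implicit hydrogens by atom environment:
  2 × C: 2 H each → 4
  2 × C: 1 H each → 2
  1 × C: 3 H
  1 × N: 2 H
  Total hydrogens = 11.
Molecular formula: C5H11N

C5H11N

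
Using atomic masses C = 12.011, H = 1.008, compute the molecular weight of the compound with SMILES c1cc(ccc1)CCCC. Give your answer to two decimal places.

Molecular formula: C10H14.
M = 10×12.011 + 14×1.008 = 134.22 g/mol.

134.22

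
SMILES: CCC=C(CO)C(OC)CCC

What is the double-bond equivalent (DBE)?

1

Molecular formula from the SMILES: C10H20O2.
DoU = (2C + 2 + N − H − X)/2 = (2·10 + 2 + 0 − 20 − 0)/2 = 2/2 = 1.
(Structurally: 0 ring(s) + 1 π bond(s) = 1.)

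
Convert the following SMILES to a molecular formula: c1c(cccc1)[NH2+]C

Heavy atoms from the SMILES: 7 C, 1 N.
Implicit hydrogens by atom environment:
  5 × C (aromatic): 1 H each → 5
  1 × C: 3 H
  1 × C (aromatic): no H
  1 × N (charge +1): 2 H
  Total hydrogens = 10.
Net charge +1.
Molecular formula: C7H10N+

C7H10N+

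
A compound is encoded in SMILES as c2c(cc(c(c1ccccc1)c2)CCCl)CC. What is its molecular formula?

Heavy atoms from the SMILES: 16 C, 1 Cl.
Implicit hydrogens by atom environment:
  8 × C (aromatic): 1 H each → 8
  4 × C (aromatic): no H
  3 × C: 2 H each → 6
  1 × C: 3 H
  1 × Cl: no H
  Total hydrogens = 17.
Molecular formula: C16H17Cl

C16H17Cl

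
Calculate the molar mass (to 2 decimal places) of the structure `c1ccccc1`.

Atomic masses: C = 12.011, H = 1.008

Molecular formula: C6H6.
M = 6×12.011 + 6×1.008 = 78.11 g/mol.

78.11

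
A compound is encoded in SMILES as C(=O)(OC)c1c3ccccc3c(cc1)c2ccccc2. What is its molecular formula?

C18H14O2

Heavy atoms from the SMILES: 18 C, 2 O.
Implicit hydrogens by atom environment:
  11 × C (aromatic): 1 H each → 11
  5 × C (aromatic): no H
  2 × O: no H
  1 × C: 3 H
  1 × C: no H
  Total hydrogens = 14.
Molecular formula: C18H14O2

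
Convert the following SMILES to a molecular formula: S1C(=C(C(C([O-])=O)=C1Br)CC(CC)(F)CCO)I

C11H12BrFIO3S-

Heavy atoms from the SMILES: 1 Br, 11 C, 1 F, 1 I, 3 O, 1 S.
Implicit hydrogens by atom environment:
  4 × C: 2 H each → 8
  4 × C (aromatic): no H
  2 × C: no H
  1 × Br: no H
  1 × C: 3 H
  1 × F: no H
  1 × I: no H
  1 × O: 1 H
  1 × O: no H
  1 × O (charge -1): no H
  1 × S (aromatic): no H
  Total hydrogens = 12.
Net charge -1.
Molecular formula: C11H12BrFIO3S-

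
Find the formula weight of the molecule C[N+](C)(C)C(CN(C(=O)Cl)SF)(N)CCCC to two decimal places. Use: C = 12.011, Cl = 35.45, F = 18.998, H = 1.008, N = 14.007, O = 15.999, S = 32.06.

286.81

Molecular formula: C10H22ClFN3OS+.
M = 10×12.011 + 1×35.45 + 1×18.998 + 22×1.008 + 3×14.007 + 1×15.999 + 1×32.06 = 286.81 g/mol.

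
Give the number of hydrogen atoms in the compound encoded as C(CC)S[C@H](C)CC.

Hydrogens are implicit in SMILES; fill each atom to its normal valence:
  3 × C: 3 H each → 9
  3 × C: 2 H each → 6
  1 × C: 1 H
  1 × S: no H
  Total hydrogens = 16.

16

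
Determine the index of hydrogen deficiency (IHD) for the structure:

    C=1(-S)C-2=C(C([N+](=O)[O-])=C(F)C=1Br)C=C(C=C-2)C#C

Molecular formula from the SMILES: C12H5BrFNO2S.
DoU = (2C + 2 + N − H − X)/2 = (2·12 + 2 + 1 − 5 − 2)/2 = 20/2 = 10.
(Structurally: 2 ring(s) + 8 π bond(s) = 10.)

10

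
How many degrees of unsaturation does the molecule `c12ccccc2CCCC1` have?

Molecular formula from the SMILES: C10H12.
DoU = (2C + 2 + N − H − X)/2 = (2·10 + 2 + 0 − 12 − 0)/2 = 10/2 = 5.
(Structurally: 2 ring(s) + 3 π bond(s) = 5.)

5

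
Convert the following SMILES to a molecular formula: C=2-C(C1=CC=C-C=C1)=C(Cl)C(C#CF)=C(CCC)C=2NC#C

Heavy atoms from the SMILES: 19 C, 1 Cl, 1 F, 1 N.
Implicit hydrogens by atom environment:
  6 × C (aromatic): 1 H each → 6
  6 × C (aromatic): no H
  3 × C: no H
  2 × C: 2 H each → 4
  1 × C: 3 H
  1 × C: 1 H
  1 × Cl: no H
  1 × F: no H
  1 × N: 1 H
  Total hydrogens = 15.
Molecular formula: C19H15ClFN

C19H15ClFN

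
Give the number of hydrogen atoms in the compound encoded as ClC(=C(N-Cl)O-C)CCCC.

Hydrogens are implicit in SMILES; fill each atom to its normal valence:
  3 × C: 2 H each → 6
  2 × C: 3 H each → 6
  2 × C: no H
  2 × Cl: no H
  1 × N: 1 H
  1 × O: no H
  Total hydrogens = 13.

13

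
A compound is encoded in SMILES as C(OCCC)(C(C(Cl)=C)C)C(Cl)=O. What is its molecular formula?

Heavy atoms from the SMILES: 9 C, 2 Cl, 2 O.
Implicit hydrogens by atom environment:
  3 × C: 2 H each → 6
  2 × C: 3 H each → 6
  2 × C: 1 H each → 2
  2 × C: no H
  2 × Cl: no H
  2 × O: no H
  Total hydrogens = 14.
Molecular formula: C9H14Cl2O2

C9H14Cl2O2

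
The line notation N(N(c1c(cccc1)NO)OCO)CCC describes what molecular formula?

C10H17N3O3

Heavy atoms from the SMILES: 10 C, 3 N, 3 O.
Implicit hydrogens by atom environment:
  4 × C (aromatic): 1 H each → 4
  3 × C: 2 H each → 6
  2 × C (aromatic): no H
  2 × N: 1 H each → 2
  2 × O: 1 H each → 2
  1 × C: 3 H
  1 × N: no H
  1 × O: no H
  Total hydrogens = 17.
Molecular formula: C10H17N3O3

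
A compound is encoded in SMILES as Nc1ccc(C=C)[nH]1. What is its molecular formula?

C6H8N2

Heavy atoms from the SMILES: 6 C, 2 N.
Implicit hydrogens by atom environment:
  2 × C (aromatic): 1 H each → 2
  2 × C (aromatic): no H
  1 × C: 2 H
  1 × C: 1 H
  1 × N: 2 H
  1 × N (aromatic): 1 H
  Total hydrogens = 8.
Molecular formula: C6H8N2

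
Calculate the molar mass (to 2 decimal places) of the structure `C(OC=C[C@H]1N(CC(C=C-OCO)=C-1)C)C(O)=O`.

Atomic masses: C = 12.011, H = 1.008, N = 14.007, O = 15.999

255.27

Molecular formula: C12H17NO5.
M = 12×12.011 + 17×1.008 + 1×14.007 + 5×15.999 = 255.27 g/mol.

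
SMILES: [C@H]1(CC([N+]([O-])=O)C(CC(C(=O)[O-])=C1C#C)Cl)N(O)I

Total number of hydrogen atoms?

Hydrogens are implicit in SMILES; fill each atom to its normal valence:
  4 × C: 1 H each → 4
  4 × C: no H
  2 × C: 2 H each → 4
  2 × O: no H
  2 × O (charge -1): no H
  1 × Cl: no H
  1 × I: no H
  1 × N: no H
  1 × N (charge +1): no H
  1 × O: 1 H
  Total hydrogens = 9.

9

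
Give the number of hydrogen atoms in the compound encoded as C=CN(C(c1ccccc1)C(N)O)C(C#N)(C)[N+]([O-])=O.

Hydrogens are implicit in SMILES; fill each atom to its normal valence:
  5 × C (aromatic): 1 H each → 5
  3 × C: 1 H each → 3
  2 × C: no H
  2 × N: no H
  1 × C: 3 H
  1 × C: 2 H
  1 × C (aromatic): no H
  1 × N: 2 H
  1 × N (charge +1): no H
  1 × O: 1 H
  1 × O: no H
  1 × O (charge -1): no H
  Total hydrogens = 16.

16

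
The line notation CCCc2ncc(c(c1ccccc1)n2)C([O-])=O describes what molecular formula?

C14H13N2O2-

Heavy atoms from the SMILES: 14 C, 2 N, 2 O.
Implicit hydrogens by atom environment:
  6 × C (aromatic): 1 H each → 6
  4 × C (aromatic): no H
  2 × C: 2 H each → 4
  2 × N (aromatic): no H
  1 × C: 3 H
  1 × C: no H
  1 × O: no H
  1 × O (charge -1): no H
  Total hydrogens = 13.
Net charge -1.
Molecular formula: C14H13N2O2-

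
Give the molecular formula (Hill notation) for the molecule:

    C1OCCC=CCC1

C7H12O

Heavy atoms from the SMILES: 7 C, 1 O.
Implicit hydrogens by atom environment:
  5 × C: 2 H each → 10
  2 × C: 1 H each → 2
  1 × O: no H
  Total hydrogens = 12.
Molecular formula: C7H12O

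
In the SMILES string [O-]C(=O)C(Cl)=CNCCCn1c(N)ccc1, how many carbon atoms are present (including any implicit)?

10

The symbol for carbon appears 10 times in the SMILES. Lowercase c denotes aromatic carbon and counts toward C.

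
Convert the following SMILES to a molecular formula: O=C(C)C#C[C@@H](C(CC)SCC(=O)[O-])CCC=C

Heavy atoms from the SMILES: 14 C, 3 O, 1 S.
Implicit hydrogens by atom environment:
  5 × C: 2 H each → 10
  4 × C: no H
  3 × C: 1 H each → 3
  2 × C: 3 H each → 6
  2 × O: no H
  1 × O (charge -1): no H
  1 × S: no H
  Total hydrogens = 19.
Net charge -1.
Molecular formula: C14H19O3S-

C14H19O3S-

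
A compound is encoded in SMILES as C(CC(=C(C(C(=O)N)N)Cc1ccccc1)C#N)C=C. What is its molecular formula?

C16H19N3O

Heavy atoms from the SMILES: 16 C, 3 N, 1 O.
Implicit hydrogens by atom environment:
  5 × C (aromatic): 1 H each → 5
  4 × C: 2 H each → 8
  4 × C: no H
  2 × C: 1 H each → 2
  2 × N: 2 H each → 4
  1 × C (aromatic): no H
  1 × N: no H
  1 × O: no H
  Total hydrogens = 19.
Molecular formula: C16H19N3O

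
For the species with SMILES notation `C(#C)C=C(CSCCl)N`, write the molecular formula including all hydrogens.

Heavy atoms from the SMILES: 6 C, 1 Cl, 1 N, 1 S.
Implicit hydrogens by atom environment:
  2 × C: 2 H each → 4
  2 × C: 1 H each → 2
  2 × C: no H
  1 × Cl: no H
  1 × N: 2 H
  1 × S: no H
  Total hydrogens = 8.
Molecular formula: C6H8ClNS

C6H8ClNS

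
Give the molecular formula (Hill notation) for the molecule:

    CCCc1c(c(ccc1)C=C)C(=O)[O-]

C12H13O2-

Heavy atoms from the SMILES: 12 C, 2 O.
Implicit hydrogens by atom environment:
  3 × C: 2 H each → 6
  3 × C (aromatic): 1 H each → 3
  3 × C (aromatic): no H
  1 × C: 3 H
  1 × C: 1 H
  1 × C: no H
  1 × O: no H
  1 × O (charge -1): no H
  Total hydrogens = 13.
Net charge -1.
Molecular formula: C12H13O2-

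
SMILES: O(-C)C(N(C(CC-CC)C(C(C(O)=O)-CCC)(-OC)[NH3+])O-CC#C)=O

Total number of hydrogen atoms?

31

Hydrogens are implicit in SMILES; fill each atom to its normal valence:
  6 × C: 2 H each → 12
  5 × O: no H
  4 × C: 3 H each → 12
  4 × C: no H
  3 × C: 1 H each → 3
  1 × N (charge +1): 3 H
  1 × N: no H
  1 × O: 1 H
  Total hydrogens = 31.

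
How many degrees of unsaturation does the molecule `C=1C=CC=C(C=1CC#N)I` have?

Molecular formula from the SMILES: C8H6IN.
DoU = (2C + 2 + N − H − X)/2 = (2·8 + 2 + 1 − 6 − 1)/2 = 12/2 = 6.
(Structurally: 1 ring(s) + 5 π bond(s) = 6.)

6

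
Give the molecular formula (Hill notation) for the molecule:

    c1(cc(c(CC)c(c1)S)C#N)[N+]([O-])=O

Heavy atoms from the SMILES: 9 C, 2 N, 2 O, 1 S.
Implicit hydrogens by atom environment:
  4 × C (aromatic): no H
  2 × C (aromatic): 1 H each → 2
  1 × C: 3 H
  1 × C: 2 H
  1 × C: no H
  1 × N: no H
  1 × N (charge +1): no H
  1 × O: no H
  1 × O (charge -1): no H
  1 × S: 1 H
  Total hydrogens = 8.
Molecular formula: C9H8N2O2S

C9H8N2O2S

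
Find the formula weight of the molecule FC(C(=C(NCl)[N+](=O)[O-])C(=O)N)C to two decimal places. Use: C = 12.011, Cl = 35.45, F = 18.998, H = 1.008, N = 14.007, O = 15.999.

Molecular formula: C5H7ClFN3O3.
M = 5×12.011 + 1×35.45 + 1×18.998 + 7×1.008 + 3×14.007 + 3×15.999 = 211.58 g/mol.

211.58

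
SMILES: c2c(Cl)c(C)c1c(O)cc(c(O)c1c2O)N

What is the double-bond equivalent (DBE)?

Molecular formula from the SMILES: C11H10ClNO3.
DoU = (2C + 2 + N − H − X)/2 = (2·11 + 2 + 1 − 10 − 1)/2 = 14/2 = 7.
(Structurally: 2 ring(s) + 5 π bond(s) = 7.)

7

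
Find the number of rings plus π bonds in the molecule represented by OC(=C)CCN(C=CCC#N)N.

Molecular formula from the SMILES: C8H13N3O.
DoU = (2C + 2 + N − H − X)/2 = (2·8 + 2 + 3 − 13 − 0)/2 = 8/2 = 4.
(Structurally: 0 ring(s) + 4 π bond(s) = 4.)

4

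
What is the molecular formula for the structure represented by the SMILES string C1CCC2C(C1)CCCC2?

C10H18

Heavy atoms from the SMILES: 10 C.
Implicit hydrogens by atom environment:
  8 × C: 2 H each → 16
  2 × C: 1 H each → 2
  Total hydrogens = 18.
Molecular formula: C10H18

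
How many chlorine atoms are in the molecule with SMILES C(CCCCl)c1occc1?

The symbol for chlorine appears 1 time in the SMILES.

1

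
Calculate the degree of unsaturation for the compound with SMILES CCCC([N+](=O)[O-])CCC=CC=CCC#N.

Molecular formula from the SMILES: C12H18N2O2.
DoU = (2C + 2 + N − H − X)/2 = (2·12 + 2 + 2 − 18 − 0)/2 = 10/2 = 5.
(Structurally: 0 ring(s) + 5 π bond(s) = 5.)

5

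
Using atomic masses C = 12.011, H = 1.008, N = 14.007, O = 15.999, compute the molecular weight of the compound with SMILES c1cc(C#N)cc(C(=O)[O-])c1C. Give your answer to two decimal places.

Molecular formula: C9H6NO2-.
M = 9×12.011 + 6×1.008 + 1×14.007 + 2×15.999 = 160.15 g/mol.

160.15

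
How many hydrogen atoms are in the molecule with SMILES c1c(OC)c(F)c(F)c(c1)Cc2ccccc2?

Hydrogens are implicit in SMILES; fill each atom to its normal valence:
  7 × C (aromatic): 1 H each → 7
  5 × C (aromatic): no H
  2 × F: no H
  1 × C: 3 H
  1 × C: 2 H
  1 × O: no H
  Total hydrogens = 12.

12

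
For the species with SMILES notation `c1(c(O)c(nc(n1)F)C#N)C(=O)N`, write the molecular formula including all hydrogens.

Heavy atoms from the SMILES: 6 C, 1 F, 4 N, 2 O.
Implicit hydrogens by atom environment:
  4 × C (aromatic): no H
  2 × C: no H
  2 × N (aromatic): no H
  1 × F: no H
  1 × N: 2 H
  1 × N: no H
  1 × O: 1 H
  1 × O: no H
  Total hydrogens = 3.
Molecular formula: C6H3FN4O2

C6H3FN4O2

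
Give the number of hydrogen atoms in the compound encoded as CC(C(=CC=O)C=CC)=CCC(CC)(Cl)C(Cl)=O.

Hydrogens are implicit in SMILES; fill each atom to its normal valence:
  5 × C: 1 H each → 5
  4 × C: no H
  3 × C: 3 H each → 9
  2 × C: 2 H each → 4
  2 × Cl: no H
  2 × O: no H
  Total hydrogens = 18.

18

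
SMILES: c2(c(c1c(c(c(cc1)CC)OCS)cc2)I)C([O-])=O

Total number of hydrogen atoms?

Hydrogens are implicit in SMILES; fill each atom to its normal valence:
  6 × C (aromatic): no H
  4 × C (aromatic): 1 H each → 4
  2 × C: 2 H each → 4
  2 × O: no H
  1 × C: 3 H
  1 × C: no H
  1 × I: no H
  1 × O (charge -1): no H
  1 × S: 1 H
  Total hydrogens = 12.

12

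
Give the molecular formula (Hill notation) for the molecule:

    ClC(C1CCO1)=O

Heavy atoms from the SMILES: 4 C, 1 Cl, 2 O.
Implicit hydrogens by atom environment:
  2 × C: 2 H each → 4
  2 × O: no H
  1 × C: 1 H
  1 × C: no H
  1 × Cl: no H
  Total hydrogens = 5.
Molecular formula: C4H5ClO2

C4H5ClO2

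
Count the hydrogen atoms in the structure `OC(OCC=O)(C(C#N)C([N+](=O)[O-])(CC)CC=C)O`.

16

Hydrogens are implicit in SMILES; fill each atom to its normal valence:
  4 × C: 2 H each → 8
  3 × C: 1 H each → 3
  3 × C: no H
  3 × O: no H
  2 × O: 1 H each → 2
  1 × C: 3 H
  1 × N (charge +1): no H
  1 × N: no H
  1 × O (charge -1): no H
  Total hydrogens = 16.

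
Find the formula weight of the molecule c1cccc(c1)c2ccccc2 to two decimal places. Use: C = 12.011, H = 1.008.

154.21

Molecular formula: C12H10.
M = 12×12.011 + 10×1.008 = 154.21 g/mol.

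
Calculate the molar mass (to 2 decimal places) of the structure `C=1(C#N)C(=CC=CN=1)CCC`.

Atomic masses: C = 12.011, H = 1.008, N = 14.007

146.19

Molecular formula: C9H10N2.
M = 9×12.011 + 10×1.008 + 2×14.007 = 146.19 g/mol.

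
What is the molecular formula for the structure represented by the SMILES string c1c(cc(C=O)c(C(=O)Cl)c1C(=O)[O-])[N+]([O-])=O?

C9H3ClNO6-

Heavy atoms from the SMILES: 9 C, 1 Cl, 1 N, 6 O.
Implicit hydrogens by atom environment:
  4 × C (aromatic): no H
  4 × O: no H
  2 × C (aromatic): 1 H each → 2
  2 × C: no H
  2 × O (charge -1): no H
  1 × C: 1 H
  1 × Cl: no H
  1 × N (charge +1): no H
  Total hydrogens = 3.
Net charge -1.
Molecular formula: C9H3ClNO6-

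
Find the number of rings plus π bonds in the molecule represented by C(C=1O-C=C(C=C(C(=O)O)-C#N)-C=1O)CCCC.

Molecular formula from the SMILES: C13H15NO4.
DoU = (2C + 2 + N − H − X)/2 = (2·13 + 2 + 1 − 15 − 0)/2 = 14/2 = 7.
(Structurally: 1 ring(s) + 6 π bond(s) = 7.)

7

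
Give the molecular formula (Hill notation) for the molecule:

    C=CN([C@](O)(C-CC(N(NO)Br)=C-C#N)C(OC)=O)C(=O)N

Heavy atoms from the SMILES: 1 Br, 11 C, 5 N, 5 O.
Implicit hydrogens by atom environment:
  5 × C: no H
  3 × C: 2 H each → 6
  3 × N: no H
  3 × O: no H
  2 × C: 1 H each → 2
  2 × O: 1 H each → 2
  1 × Br: no H
  1 × C: 3 H
  1 × N: 2 H
  1 × N: 1 H
  Total hydrogens = 16.
Molecular formula: C11H16BrN5O5

C11H16BrN5O5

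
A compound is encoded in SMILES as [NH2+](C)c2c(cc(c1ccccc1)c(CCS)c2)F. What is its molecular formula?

Heavy atoms from the SMILES: 15 C, 1 F, 1 N, 1 S.
Implicit hydrogens by atom environment:
  7 × C (aromatic): 1 H each → 7
  5 × C (aromatic): no H
  2 × C: 2 H each → 4
  1 × C: 3 H
  1 × F: no H
  1 × N (charge +1): 2 H
  1 × S: 1 H
  Total hydrogens = 17.
Net charge +1.
Molecular formula: C15H17FNS+

C15H17FNS+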